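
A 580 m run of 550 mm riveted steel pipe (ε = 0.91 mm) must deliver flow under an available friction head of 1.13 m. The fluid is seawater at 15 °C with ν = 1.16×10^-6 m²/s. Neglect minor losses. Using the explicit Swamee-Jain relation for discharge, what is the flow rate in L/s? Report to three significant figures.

Swamee-Jain (Type II): Q = -0.965·√(gD⁵h_f/L)·ln[ε/(3.7D) + √(3.17ν²L/(gD³h_f))]
√(gD⁵h_f/L) = √(9.81·0.550⁵·1.13/580) = 0.03101
ε/(3.7D) = 4.47×10^-4; √(3.17ν²L/(gD³h_f)) = 3.66×10^-5
Q = -0.965·0.03101·ln(4.838×10^-4) = 0.2285 m³/s
Check: V = 0.962 m/s, Re = 4.56×10^5, f = 0.02286, h_f = 1.14 m ≈ 1.13 m ✓

Q ≈ 228 L/s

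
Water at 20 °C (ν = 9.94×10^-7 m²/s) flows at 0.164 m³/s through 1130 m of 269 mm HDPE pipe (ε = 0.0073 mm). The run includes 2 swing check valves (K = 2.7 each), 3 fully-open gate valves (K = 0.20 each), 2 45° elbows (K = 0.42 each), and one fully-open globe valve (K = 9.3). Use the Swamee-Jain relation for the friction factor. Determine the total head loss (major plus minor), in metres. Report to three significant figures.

H_L ≈ 29.4 m

V = 4Q/(πD²) = 2.886 m/s; V²/2g = 0.4244 m
Re = 7.81×10^5, ε/D = 2.71×10^-5 → f = 0.01265 (Swamee-Jain)
Major: h_f = f(L/D)·V²/2g = 0.01265·4201·0.4244 = 22.56 m
Minor: ΣK = 16.1; h_m = ΣK·V²/2g = 6.850 m
Total H_L = 22.56 + 6.850 = 29.41 m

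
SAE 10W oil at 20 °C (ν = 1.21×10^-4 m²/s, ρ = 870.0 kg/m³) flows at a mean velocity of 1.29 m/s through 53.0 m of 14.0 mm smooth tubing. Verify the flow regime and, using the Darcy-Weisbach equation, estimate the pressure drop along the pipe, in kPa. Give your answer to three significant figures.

Re = VD/ν = 1.29·0.01400/1.21×10^-4 = 149 → laminar (Re < 2300)
f = 64/Re = 0.4288
h_f = f(L/D)V²/(2g) = 0.4288·(53.0/0.01400)·1.29²/(2·9.81) = 137.7 m
Δp = ρg·h_f = 870.0·9.81·137.7 = 1175 kPa

Δp ≈ 1180 kPa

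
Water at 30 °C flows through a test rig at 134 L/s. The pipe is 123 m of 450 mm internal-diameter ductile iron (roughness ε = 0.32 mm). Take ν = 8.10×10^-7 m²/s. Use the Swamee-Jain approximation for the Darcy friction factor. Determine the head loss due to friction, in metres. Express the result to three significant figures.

V = 4Q/(πD²) = 4·0.134/(π·0.450²) = 0.8425 m/s
Re = VD/ν = 0.8425·0.450/8.10×10^-7 = 4.68×10^5 → turbulent
ε/D = 0.32/450 = 7.11×10^-4
Swamee-Jain: f = 0.01903
h_f = f(L/D)V²/(2g) = 0.01903·(123/0.450)·0.8425²/(2·9.81) = 0.1882 m

h_f ≈ 0.188 m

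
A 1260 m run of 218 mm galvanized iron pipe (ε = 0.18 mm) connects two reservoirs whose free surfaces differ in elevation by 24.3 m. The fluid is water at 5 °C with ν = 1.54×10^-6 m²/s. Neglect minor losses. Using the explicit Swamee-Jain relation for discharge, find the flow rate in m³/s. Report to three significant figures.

Q ≈ 0.0760 m³/s

Swamee-Jain (Type II): Q = -0.965·√(gD⁵h_f/L)·ln[ε/(3.7D) + √(3.17ν²L/(gD³h_f))]
√(gD⁵h_f/L) = √(9.81·0.218⁵·24.3/1260) = 0.009651
ε/(3.7D) = 2.23×10^-4; √(3.17ν²L/(gD³h_f)) = 6.19×10^-5
Q = -0.965·0.009651·ln(2.851×10^-4) = 0.07602 m³/s
Check: V = 2.04 m/s, Re = 2.88×10^5, f = 0.02003, h_f = 24.5 m ≈ 24.3 m ✓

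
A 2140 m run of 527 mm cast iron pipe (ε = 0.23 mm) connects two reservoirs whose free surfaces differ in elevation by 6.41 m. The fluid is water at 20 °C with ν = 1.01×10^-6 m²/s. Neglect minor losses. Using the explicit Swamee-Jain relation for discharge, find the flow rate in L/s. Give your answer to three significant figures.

Q ≈ 295 L/s

Swamee-Jain (Type II): Q = -0.965·√(gD⁵h_f/L)·ln[ε/(3.7D) + √(3.17ν²L/(gD³h_f))]
√(gD⁵h_f/L) = √(9.81·0.527⁵·6.41/2140) = 0.03456
ε/(3.7D) = 1.18×10^-4; √(3.17ν²L/(gD³h_f)) = 2.74×10^-5
Q = -0.965·0.03456·ln(1.454×10^-4) = 0.2947 m³/s
Check: V = 1.35 m/s, Re = 7.05×10^5, f = 0.01708, h_f = 6.45 m ≈ 6.41 m ✓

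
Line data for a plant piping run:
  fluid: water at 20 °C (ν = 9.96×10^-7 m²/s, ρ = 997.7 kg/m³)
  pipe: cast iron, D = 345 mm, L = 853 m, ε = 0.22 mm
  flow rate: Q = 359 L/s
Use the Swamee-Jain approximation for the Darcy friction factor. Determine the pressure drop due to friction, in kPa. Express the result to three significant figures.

Δp ≈ 328 kPa

V = 4Q/(πD²) = 4·0.359/(π·0.345²) = 3.840 m/s
Re = VD/ν = 3.840·0.345/9.96×10^-7 = 1.33×10^6 → turbulent
ε/D = 0.22/345 = 6.38×10^-4
Swamee-Jain: f = 0.01805
h_f = f(L/D)V²/(2g) = 0.01805·(853/0.345)·3.840²/(2·9.81) = 33.55 m
Δp = ρg·h_f = 997.7·9.81·33.55 = 328.4 kPa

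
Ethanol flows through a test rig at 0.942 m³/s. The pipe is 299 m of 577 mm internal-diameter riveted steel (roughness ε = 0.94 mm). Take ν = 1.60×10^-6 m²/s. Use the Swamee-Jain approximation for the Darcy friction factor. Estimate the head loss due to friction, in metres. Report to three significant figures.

h_f ≈ 7.69 m

V = 4Q/(πD²) = 4·0.942/(π·0.577²) = 3.603 m/s
Re = VD/ν = 3.603·0.577/1.60×10^-6 = 1.30×10^6 → turbulent
ε/D = 0.94/577 = 0.00163
Swamee-Jain: f = 0.02243
h_f = f(L/D)V²/(2g) = 0.02243·(299/0.577)·3.603²/(2·9.81) = 7.687 m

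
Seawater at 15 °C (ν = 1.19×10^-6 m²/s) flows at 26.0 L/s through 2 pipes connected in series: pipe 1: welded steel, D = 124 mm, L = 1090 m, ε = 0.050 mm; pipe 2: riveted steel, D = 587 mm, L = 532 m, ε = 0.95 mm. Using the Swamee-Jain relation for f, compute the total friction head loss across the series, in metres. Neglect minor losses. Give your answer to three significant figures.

H ≈ 37.8 m

Pipe 1: V = 2.153 m/s, Re = 2.24×10^5, ε/D = 4.03×10^-4, f = 0.01820, h_1 = f(L/D)V²/2g = 37.80 m
Pipe 2: V = 0.09607 m/s, Re = 4.74×10^4, ε/D = 0.00162, f = 0.02600, h_2 = f(L/D)V²/2g = 0.01109 m
Series → Q common, losses add: H = Σh = 37.81 m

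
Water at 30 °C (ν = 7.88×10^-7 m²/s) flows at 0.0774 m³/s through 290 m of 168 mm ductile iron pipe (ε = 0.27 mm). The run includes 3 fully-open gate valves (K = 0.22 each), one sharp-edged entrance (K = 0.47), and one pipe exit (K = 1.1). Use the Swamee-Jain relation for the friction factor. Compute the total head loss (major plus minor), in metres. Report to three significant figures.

V = 4Q/(πD²) = 3.492 m/s; V²/2g = 0.6214 m
Re = 7.44×10^5, ε/D = 0.00161 → f = 0.02250 (Swamee-Jain)
Major: h_f = f(L/D)·V²/2g = 0.02250·1726·0.6214 = 24.13 m
Minor: ΣK = 2.23; h_m = ΣK·V²/2g = 1.386 m
Total H_L = 24.13 + 1.386 = 25.52 m

H_L ≈ 25.5 m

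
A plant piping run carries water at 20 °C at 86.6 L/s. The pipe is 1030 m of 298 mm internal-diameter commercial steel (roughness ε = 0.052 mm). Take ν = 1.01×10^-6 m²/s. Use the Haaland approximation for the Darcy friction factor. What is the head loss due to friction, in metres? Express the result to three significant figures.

V = 4Q/(πD²) = 4·0.0866/(π·0.298²) = 1.242 m/s
Re = VD/ν = 1.242·0.298/1.01×10^-6 = 3.66×10^5 → turbulent
ε/D = 0.052/298 = 1.74×10^-4
Haaland: f = 0.01551
h_f = f(L/D)V²/(2g) = 0.01551·(1030/0.298)·1.242²/(2·9.81) = 4.212 m

h_f ≈ 4.21 m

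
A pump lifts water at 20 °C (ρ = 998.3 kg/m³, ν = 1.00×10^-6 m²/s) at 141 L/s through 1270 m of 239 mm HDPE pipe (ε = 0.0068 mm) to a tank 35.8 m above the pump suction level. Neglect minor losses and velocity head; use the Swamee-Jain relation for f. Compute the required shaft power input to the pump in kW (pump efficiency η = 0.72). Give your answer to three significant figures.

V = 4Q/(πD²) = 3.143 m/s; Re = 7.51×10^5; ε/D = 2.85×10^-5; f = 0.01275
h_f = f(L/D)V²/2g = 34.10 m
Total head H = z + h_f = 35.8 + 34.10 = 69.90 m
P_hyd = ρgQH = 998.3·9.81·0.141·69.90 = 96.52 kW
P_shaft = P_hyd/η = 96.52/0.72 = 134.1 kW

P_shaft ≈ 134 kW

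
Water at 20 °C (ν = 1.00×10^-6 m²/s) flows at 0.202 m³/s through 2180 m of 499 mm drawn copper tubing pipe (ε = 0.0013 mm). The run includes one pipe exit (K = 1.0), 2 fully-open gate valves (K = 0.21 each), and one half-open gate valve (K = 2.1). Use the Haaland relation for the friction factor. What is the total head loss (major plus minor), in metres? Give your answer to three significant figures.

V = 4Q/(πD²) = 1.033 m/s; V²/2g = 0.05438 m
Re = 5.15×10^5, ε/D = 2.61×10^-6 → f = 0.01302 (Haaland)
Major: h_f = f(L/D)·V²/2g = 0.01302·4369·0.05438 = 3.093 m
Minor: ΣK = 3.52; h_m = ΣK·V²/2g = 0.1914 m
Total H_L = 3.093 + 0.1914 = 3.285 m

H_L ≈ 3.28 m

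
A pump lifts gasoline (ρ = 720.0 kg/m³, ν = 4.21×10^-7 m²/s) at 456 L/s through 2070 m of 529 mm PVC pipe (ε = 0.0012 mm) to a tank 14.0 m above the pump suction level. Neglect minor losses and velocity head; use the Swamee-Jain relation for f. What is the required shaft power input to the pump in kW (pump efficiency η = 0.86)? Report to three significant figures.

P_shaft ≈ 84.7 kW

V = 4Q/(πD²) = 2.075 m/s; Re = 2.61×10^6; ε/D = 2.27×10^-6; f = 0.01004
h_f = f(L/D)V²/2g = 8.623 m
Total head H = z + h_f = 14.0 + 8.623 = 22.62 m
P_hyd = ρgQH = 720.0·9.81·0.456·22.62 = 72.87 kW
P_shaft = P_hyd/η = 72.87/0.86 = 84.73 kW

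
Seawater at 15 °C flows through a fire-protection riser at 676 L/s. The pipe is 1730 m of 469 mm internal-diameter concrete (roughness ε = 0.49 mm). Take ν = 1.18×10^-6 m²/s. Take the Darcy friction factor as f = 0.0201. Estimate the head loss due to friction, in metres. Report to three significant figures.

V = 4Q/(πD²) = 4·0.676/(π·0.469²) = 3.913 m/s
h_f = f(L/D)V²/(2g) = 0.02010·(1730/0.469)·3.913²/(2·9.81) = 57.86 m

h_f ≈ 57.9 m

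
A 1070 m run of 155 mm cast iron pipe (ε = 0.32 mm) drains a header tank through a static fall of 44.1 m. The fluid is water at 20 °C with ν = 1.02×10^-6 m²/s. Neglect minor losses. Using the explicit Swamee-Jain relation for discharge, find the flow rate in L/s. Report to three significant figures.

Swamee-Jain (Type II): Q = -0.965·√(gD⁵h_f/L)·ln[ε/(3.7D) + √(3.17ν²L/(gD³h_f))]
√(gD⁵h_f/L) = √(9.81·0.155⁵·44.1/1070) = 0.006014
ε/(3.7D) = 5.58×10^-4; √(3.17ν²L/(gD³h_f)) = 4.68×10^-5
Q = -0.965·0.006014·ln(6.048×10^-4) = 0.04301 m³/s
Check: V = 2.28 m/s, Re = 3.46×10^5, f = 0.02427, h_f = 44.4 m ≈ 44.1 m ✓

Q ≈ 43.0 L/s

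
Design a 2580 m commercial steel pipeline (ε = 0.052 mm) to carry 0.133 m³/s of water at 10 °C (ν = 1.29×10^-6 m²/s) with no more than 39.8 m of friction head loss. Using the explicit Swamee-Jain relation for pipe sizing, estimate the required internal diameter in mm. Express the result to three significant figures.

D ≈ 275 mm

Swamee-Jain (Type III): D = 0.66·[ε^1.25·(LQ²/(gh_f))^4.75 + ν·Q^9.4·(L/(gh_f))^5.2]^0.04
LQ²/(gh_f) = 0.1169; L/(gh_f) = 6.608
Term 1 = ε^1.25·(…)^4.75 = 1.65×10^-10; Term 2 = ν·Q^9.4·(…)^5.2 = 1.38×10^-10
D = 0.66·(1.65×10^-10 + 1.38×10^-10)^0.04 = 0.2746 m = 275 mm
Check: V = 2.24 m/s, Re = 4.78×10^5, f = 0.01547, h_f = 37.3 m ≈ 39.8 m ✓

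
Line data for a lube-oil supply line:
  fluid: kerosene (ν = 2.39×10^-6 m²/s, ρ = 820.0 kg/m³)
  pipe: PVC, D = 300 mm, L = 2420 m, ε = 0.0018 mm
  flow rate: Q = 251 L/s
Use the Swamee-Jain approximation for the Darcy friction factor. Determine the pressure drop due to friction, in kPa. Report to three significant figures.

V = 4Q/(πD²) = 4·0.251/(π·0.300²) = 3.551 m/s
Re = VD/ν = 3.551·0.300/2.39×10^-6 = 4.46×10^5 → turbulent
ε/D = 0.0018/300 = 6.00×10^-6
Swamee-Jain: f = 0.01345
h_f = f(L/D)V²/(2g) = 0.01345·(2420/0.300)·3.551²/(2·9.81) = 69.75 m
Δp = ρg·h_f = 820.0·9.81·69.75 = 561.1 kPa

Δp ≈ 561 kPa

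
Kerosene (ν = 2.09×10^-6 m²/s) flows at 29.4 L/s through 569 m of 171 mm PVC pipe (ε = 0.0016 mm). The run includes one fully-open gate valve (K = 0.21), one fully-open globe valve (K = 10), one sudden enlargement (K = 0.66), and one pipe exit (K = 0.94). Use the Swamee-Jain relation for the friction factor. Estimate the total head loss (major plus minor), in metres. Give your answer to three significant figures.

H_L ≈ 5.92 m

V = 4Q/(πD²) = 1.280 m/s; V²/2g = 0.08353 m
Re = 1.05×10^5, ε/D = 9.36×10^-6 → f = 0.01775 (Swamee-Jain)
Major: h_f = f(L/D)·V²/2g = 0.01775·3327·0.08353 = 4.933 m
Minor: ΣK = 11.8; h_m = ΣK·V²/2g = 0.9865 m
Total H_L = 4.933 + 0.9865 = 5.920 m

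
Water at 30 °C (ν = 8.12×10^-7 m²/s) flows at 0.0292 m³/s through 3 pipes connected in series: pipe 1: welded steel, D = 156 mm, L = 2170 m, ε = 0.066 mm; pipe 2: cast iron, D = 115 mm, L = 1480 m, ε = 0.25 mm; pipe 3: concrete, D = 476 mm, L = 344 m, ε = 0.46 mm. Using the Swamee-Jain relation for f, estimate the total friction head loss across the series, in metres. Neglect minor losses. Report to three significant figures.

H ≈ 157 m

Pipe 1: V = 1.528 m/s, Re = 2.94×10^5, ε/D = 4.23×10^-4, f = 0.01790, h_1 = f(L/D)V²/2g = 29.62 m
Pipe 2: V = 2.811 m/s, Re = 3.98×10^5, ε/D = 0.00217, f = 0.02451, h_2 = f(L/D)V²/2g = 127.0 m
Pipe 3: V = 0.1641 m/s, Re = 9.62×10^4, ε/D = 9.66×10^-4, f = 0.02231, h_3 = f(L/D)V²/2g = 0.02213 m
Series → Q common, losses add: H = Σh = 156.7 m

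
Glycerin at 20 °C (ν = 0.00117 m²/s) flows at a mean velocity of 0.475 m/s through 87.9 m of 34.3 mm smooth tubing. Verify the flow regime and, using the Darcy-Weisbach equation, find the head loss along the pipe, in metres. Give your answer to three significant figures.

Re = VD/ν = 0.475·0.03430/0.00117 = 13.9 → laminar (Re < 2300)
f = 64/Re = 4.596
h_f = f(L/D)V²/(2g) = 4.596·(87.9/0.03430)·0.475²/(2·9.81) = 135.4 m

h_f ≈ 135 m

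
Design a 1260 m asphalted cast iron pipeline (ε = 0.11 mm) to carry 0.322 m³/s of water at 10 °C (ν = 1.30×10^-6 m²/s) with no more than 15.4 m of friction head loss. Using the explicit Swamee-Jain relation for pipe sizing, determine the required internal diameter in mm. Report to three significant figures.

Swamee-Jain (Type III): D = 0.66·[ε^1.25·(LQ²/(gh_f))^4.75 + ν·Q^9.4·(L/(gh_f))^5.2]^0.04
LQ²/(gh_f) = 0.8648; L/(gh_f) = 8.340
Term 1 = ε^1.25·(…)^4.75 = 5.65×10^-6; Term 2 = ν·Q^9.4·(…)^5.2 = 1.90×10^-6
D = 0.66·(5.65×10^-6 + 1.90×10^-6)^0.04 = 0.4118 m = 412 mm
Check: V = 2.42 m/s, Re = 7.66×10^5, f = 0.01567, h_f = 14.3 m ≈ 15.4 m ✓

D ≈ 412 mm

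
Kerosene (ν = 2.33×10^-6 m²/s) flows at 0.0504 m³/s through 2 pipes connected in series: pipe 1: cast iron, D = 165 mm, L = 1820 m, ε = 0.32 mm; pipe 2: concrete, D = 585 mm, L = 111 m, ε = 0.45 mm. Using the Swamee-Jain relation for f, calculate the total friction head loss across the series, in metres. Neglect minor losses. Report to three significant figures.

H ≈ 76.5 m

Pipe 1: V = 2.357 m/s, Re = 1.67×10^5, ε/D = 0.00194, f = 0.02449, h_1 = f(L/D)V²/2g = 76.51 m
Pipe 2: V = 0.1875 m/s, Re = 4.71×10^4, ε/D = 7.69×10^-4, f = 0.02370, h_2 = f(L/D)V²/2g = 0.008060 m
Series → Q common, losses add: H = Σh = 76.51 m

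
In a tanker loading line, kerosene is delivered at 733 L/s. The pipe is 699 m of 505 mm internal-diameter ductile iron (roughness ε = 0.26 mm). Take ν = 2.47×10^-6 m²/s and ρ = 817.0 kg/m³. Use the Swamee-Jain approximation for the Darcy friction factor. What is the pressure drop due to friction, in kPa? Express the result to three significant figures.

Δp ≈ 133 kPa

V = 4Q/(πD²) = 4·0.733/(π·0.505²) = 3.660 m/s
Re = VD/ν = 3.660·0.505/2.47×10^-6 = 7.48×10^5 → turbulent
ε/D = 0.26/505 = 5.15×10^-4
Swamee-Jain: f = 0.01757
h_f = f(L/D)V²/(2g) = 0.01757·(699/0.505)·3.660²/(2·9.81) = 16.60 m
Δp = ρg·h_f = 817.0·9.81·16.60 = 133.0 kPa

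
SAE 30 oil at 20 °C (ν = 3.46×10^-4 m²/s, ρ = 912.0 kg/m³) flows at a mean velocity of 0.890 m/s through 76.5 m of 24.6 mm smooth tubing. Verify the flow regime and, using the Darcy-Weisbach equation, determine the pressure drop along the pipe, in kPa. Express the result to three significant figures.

Re = VD/ν = 0.890·0.02460/3.46×10^-4 = 63.3 → laminar (Re < 2300)
f = 64/Re = 1.011
h_f = f(L/D)V²/(2g) = 1.011·(76.5/0.02460)·0.890²/(2·9.81) = 127.0 m
Δp = ρg·h_f = 912.0·9.81·127.0 = 1136 kPa

Δp ≈ 1140 kPa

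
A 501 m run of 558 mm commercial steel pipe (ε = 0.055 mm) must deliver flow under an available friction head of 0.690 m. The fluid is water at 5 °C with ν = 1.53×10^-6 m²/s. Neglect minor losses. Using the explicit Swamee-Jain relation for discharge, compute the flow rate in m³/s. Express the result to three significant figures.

Swamee-Jain (Type II): Q = -0.965·√(gD⁵h_f/L)·ln[ε/(3.7D) + √(3.17ν²L/(gD³h_f))]
√(gD⁵h_f/L) = √(9.81·0.558⁵·0.690/501) = 0.02703
ε/(3.7D) = 2.66×10^-5; √(3.17ν²L/(gD³h_f)) = 5.62×10^-5
Q = -0.965·0.02703·ln(8.286×10^-5) = 0.2452 m³/s
Check: V = 1.00 m/s, Re = 3.66×10^5, f = 0.01502, h_f = 0.691 m ≈ 0.690 m ✓

Q ≈ 0.245 m³/s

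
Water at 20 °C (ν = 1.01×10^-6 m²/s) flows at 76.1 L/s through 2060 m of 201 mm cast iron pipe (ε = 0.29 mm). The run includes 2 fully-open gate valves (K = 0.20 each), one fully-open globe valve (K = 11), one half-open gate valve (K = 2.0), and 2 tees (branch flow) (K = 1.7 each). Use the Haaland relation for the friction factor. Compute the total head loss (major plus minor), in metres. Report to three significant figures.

H_L ≈ 71.0 m

V = 4Q/(πD²) = 2.398 m/s; V²/2g = 0.2932 m
Re = 4.77×10^5, ε/D = 0.00144 → f = 0.02198 (Haaland)
Major: h_f = f(L/D)·V²/2g = 0.02198·10249·0.2932 = 66.03 m
Minor: ΣK = 16.8; h_m = ΣK·V²/2g = 4.925 m
Total H_L = 66.03 + 4.925 = 70.96 m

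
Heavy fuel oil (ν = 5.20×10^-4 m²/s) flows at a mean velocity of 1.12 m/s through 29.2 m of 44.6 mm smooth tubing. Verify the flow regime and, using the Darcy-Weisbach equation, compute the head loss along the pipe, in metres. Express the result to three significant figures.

h_f ≈ 27.9 m

Re = VD/ν = 1.12·0.04460/5.20×10^-4 = 96.1 → laminar (Re < 2300)
f = 64/Re = 0.6662
h_f = f(L/D)V²/(2g) = 0.6662·(29.2/0.04460)·1.12²/(2·9.81) = 27.89 m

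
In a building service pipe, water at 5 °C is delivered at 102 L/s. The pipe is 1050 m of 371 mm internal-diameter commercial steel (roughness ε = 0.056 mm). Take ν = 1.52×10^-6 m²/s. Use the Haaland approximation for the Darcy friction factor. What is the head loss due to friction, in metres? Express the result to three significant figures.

V = 4Q/(πD²) = 4·0.102/(π·0.371²) = 0.9435 m/s
Re = VD/ν = 0.9435·0.371/1.52×10^-6 = 2.30×10^5 → turbulent
ε/D = 0.056/371 = 1.51×10^-4
Haaland: f = 0.01622
h_f = f(L/D)V²/(2g) = 0.01622·(1050/0.371)·0.9435²/(2·9.81) = 2.083 m

h_f ≈ 2.08 m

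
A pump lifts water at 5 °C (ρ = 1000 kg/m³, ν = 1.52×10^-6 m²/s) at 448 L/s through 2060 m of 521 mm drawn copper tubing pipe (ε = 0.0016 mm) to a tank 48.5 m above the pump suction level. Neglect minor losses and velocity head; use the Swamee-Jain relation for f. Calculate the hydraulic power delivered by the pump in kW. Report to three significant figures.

P_hyd ≈ 261 kW

V = 4Q/(πD²) = 2.101 m/s; Re = 7.20×10^5; ε/D = 3.07×10^-6; f = 0.01234
h_f = f(L/D)V²/2g = 10.98 m
Total head H = z + h_f = 48.5 + 10.98 = 59.48 m
P_hyd = ρgQH = 1000·9.81·0.448·59.48 = 261.4 kW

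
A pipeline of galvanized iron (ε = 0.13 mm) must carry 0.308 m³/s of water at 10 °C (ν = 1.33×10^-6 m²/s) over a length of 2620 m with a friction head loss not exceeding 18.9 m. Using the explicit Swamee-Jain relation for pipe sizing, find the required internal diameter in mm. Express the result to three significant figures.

Swamee-Jain (Type III): D = 0.66·[ε^1.25·(LQ²/(gh_f))^4.75 + ν·Q^9.4·(L/(gh_f))^5.2]^0.04
LQ²/(gh_f) = 1.341; L/(gh_f) = 14.13
Term 1 = ε^1.25·(…)^4.75 = 5.58×10^-5; Term 2 = ν·Q^9.4·(…)^5.2 = 1.98×10^-5
D = 0.66·(5.58×10^-5 + 1.98×10^-5)^0.04 = 0.4515 m = 452 mm
Check: V = 1.92 m/s, Re = 6.53×10^5, f = 0.01600, h_f = 17.5 m ≈ 18.9 m ✓

D ≈ 452 mm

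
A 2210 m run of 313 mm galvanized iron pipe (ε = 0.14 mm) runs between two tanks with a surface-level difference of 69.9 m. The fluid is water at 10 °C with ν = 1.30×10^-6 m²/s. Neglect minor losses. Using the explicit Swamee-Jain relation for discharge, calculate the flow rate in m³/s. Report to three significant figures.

Swamee-Jain (Type II): Q = -0.965·√(gD⁵h_f/L)·ln[ε/(3.7D) + √(3.17ν²L/(gD³h_f))]
√(gD⁵h_f/L) = √(9.81·0.313⁵·69.9/2210) = 0.03053
ε/(3.7D) = 1.21×10^-4; √(3.17ν²L/(gD³h_f)) = 2.37×10^-5
Q = -0.965·0.03053·ln(1.446×10^-4) = 0.2605 m³/s
Check: V = 3.39 m/s, Re = 8.15×10^5, f = 0.01705, h_f = 70.3 m ≈ 69.9 m ✓

Q ≈ 0.260 m³/s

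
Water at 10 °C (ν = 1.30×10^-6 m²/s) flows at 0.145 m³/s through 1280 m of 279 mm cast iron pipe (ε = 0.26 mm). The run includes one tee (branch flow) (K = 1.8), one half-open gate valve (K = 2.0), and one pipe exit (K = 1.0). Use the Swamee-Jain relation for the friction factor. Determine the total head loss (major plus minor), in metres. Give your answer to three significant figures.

H_L ≈ 27.7 m

V = 4Q/(πD²) = 2.372 m/s; V²/2g = 0.2867 m
Re = 5.09×10^5, ε/D = 9.32×10^-4 → f = 0.02004 (Swamee-Jain)
Major: h_f = f(L/D)·V²/2g = 0.02004·4588·0.2867 = 26.36 m
Minor: ΣK = 4.80; h_m = ΣK·V²/2g = 1.376 m
Total H_L = 26.36 + 1.376 = 27.74 m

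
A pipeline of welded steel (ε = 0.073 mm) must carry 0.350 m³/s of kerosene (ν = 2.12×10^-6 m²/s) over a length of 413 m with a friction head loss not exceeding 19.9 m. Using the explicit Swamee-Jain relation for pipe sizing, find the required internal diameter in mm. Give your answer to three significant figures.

D ≈ 322 mm

Swamee-Jain (Type III): D = 0.66·[ε^1.25·(LQ²/(gh_f))^4.75 + ν·Q^9.4·(L/(gh_f))^5.2]^0.04
LQ²/(gh_f) = 0.2592; L/(gh_f) = 2.116
Term 1 = ε^1.25·(…)^4.75 = 1.11×10^-8; Term 2 = ν·Q^9.4·(…)^5.2 = 5.41×10^-9
D = 0.66·(1.11×10^-8 + 5.41×10^-9)^0.04 = 0.3223 m = 322 mm
Check: V = 4.29 m/s, Re = 6.52×10^5, f = 0.01545, h_f = 18.6 m ≈ 19.9 m ✓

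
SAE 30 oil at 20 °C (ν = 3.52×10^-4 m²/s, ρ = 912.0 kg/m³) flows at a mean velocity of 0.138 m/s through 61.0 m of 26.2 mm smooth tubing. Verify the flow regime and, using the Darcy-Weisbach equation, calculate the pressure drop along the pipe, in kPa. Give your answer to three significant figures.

Δp ≈ 126 kPa

Re = VD/ν = 0.138·0.02620/3.52×10^-4 = 10.3 → laminar (Re < 2300)
f = 64/Re = 6.231
h_f = f(L/D)V²/(2g) = 6.231·(61.0/0.02620)·0.138²/(2·9.81) = 14.08 m
Δp = ρg·h_f = 912.0·9.81·14.08 = 126.0 kPa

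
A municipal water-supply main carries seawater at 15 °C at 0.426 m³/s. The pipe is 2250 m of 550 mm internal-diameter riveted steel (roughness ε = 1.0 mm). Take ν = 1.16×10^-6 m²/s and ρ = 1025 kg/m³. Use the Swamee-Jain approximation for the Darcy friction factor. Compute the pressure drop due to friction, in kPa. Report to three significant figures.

Δp ≈ 156 kPa

V = 4Q/(πD²) = 4·0.426/(π·0.550²) = 1.793 m/s
Re = VD/ν = 1.793·0.550/1.16×10^-6 = 8.50×10^5 → turbulent
ε/D = 1.0/550 = 0.00182
Swamee-Jain: f = 0.02316
h_f = f(L/D)V²/(2g) = 0.02316·(2250/0.550)·1.793²/(2·9.81) = 15.52 m
Δp = ρg·h_f = 1025·9.81·15.52 = 156.1 kPa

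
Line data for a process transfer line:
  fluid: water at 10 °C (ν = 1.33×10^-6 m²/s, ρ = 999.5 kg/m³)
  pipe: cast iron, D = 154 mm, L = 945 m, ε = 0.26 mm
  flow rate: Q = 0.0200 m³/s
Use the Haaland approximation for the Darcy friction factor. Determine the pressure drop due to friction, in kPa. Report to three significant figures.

V = 4Q/(πD²) = 4·0.0200/(π·0.154²) = 1.074 m/s
Re = VD/ν = 1.074·0.154/1.33×10^-6 = 1.24×10^5 → turbulent
ε/D = 0.26/154 = 0.00169
Haaland: f = 0.02382
h_f = f(L/D)V²/(2g) = 0.02382·(945/0.154)·1.074²/(2·9.81) = 8.588 m
Δp = ρg·h_f = 999.5·9.81·8.588 = 84.21 kPa

Δp ≈ 84.2 kPa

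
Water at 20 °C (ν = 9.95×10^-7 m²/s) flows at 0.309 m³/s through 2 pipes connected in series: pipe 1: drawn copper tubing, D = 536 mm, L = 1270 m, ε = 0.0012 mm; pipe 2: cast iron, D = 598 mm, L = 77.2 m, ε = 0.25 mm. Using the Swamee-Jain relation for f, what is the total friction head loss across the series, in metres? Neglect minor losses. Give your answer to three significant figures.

H ≈ 2.91 m

Pipe 1: V = 1.369 m/s, Re = 7.38×10^5, ε/D = 2.24×10^-6, f = 0.01227, h_1 = f(L/D)V²/2g = 2.779 m
Pipe 2: V = 1.100 m/s, Re = 6.61×10^5, ε/D = 4.18×10^-4, f = 0.01700, h_2 = f(L/D)V²/2g = 0.1354 m
Series → Q common, losses add: H = Σh = 2.915 m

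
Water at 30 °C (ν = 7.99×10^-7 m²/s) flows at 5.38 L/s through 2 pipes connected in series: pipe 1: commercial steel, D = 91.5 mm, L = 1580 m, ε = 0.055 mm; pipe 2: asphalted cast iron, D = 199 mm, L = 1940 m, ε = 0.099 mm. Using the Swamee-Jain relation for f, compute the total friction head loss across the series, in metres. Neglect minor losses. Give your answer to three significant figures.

H ≈ 12.7 m

Pipe 1: V = 0.8182 m/s, Re = 9.37×10^4, ε/D = 6.01×10^-4, f = 0.02101, h_1 = f(L/D)V²/2g = 12.38 m
Pipe 2: V = 0.1730 m/s, Re = 4.31×10^4, ε/D = 4.97×10^-4, f = 0.02320, h_2 = f(L/D)V²/2g = 0.3449 m
Series → Q common, losses add: H = Σh = 12.72 m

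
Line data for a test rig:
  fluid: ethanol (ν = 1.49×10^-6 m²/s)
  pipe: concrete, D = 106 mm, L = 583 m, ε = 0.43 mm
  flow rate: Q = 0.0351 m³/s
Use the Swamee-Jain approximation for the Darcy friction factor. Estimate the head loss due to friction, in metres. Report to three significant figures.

h_f ≈ 129 m

V = 4Q/(πD²) = 4·0.0351/(π·0.106²) = 3.977 m/s
Re = VD/ν = 3.977·0.106/1.49×10^-6 = 2.83×10^5 → turbulent
ε/D = 0.43/106 = 0.00406
Swamee-Jain: f = 0.02907
h_f = f(L/D)V²/(2g) = 0.02907·(583/0.106)·3.977²/(2·9.81) = 128.9 m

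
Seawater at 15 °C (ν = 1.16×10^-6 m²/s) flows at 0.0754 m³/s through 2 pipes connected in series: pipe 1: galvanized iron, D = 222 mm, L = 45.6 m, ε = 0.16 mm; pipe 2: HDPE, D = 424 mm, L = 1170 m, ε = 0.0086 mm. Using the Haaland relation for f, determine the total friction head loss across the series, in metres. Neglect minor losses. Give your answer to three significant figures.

Pipe 1: V = 1.948 m/s, Re = 3.73×10^5, ε/D = 7.21×10^-4, f = 0.01906, h_1 = f(L/D)V²/2g = 0.7572 m
Pipe 2: V = 0.5340 m/s, Re = 1.95×10^5, ε/D = 2.03×10^-5, f = 0.01570, h_2 = f(L/D)V²/2g = 0.6296 m
Series → Q common, losses add: H = Σh = 1.387 m

H ≈ 1.39 m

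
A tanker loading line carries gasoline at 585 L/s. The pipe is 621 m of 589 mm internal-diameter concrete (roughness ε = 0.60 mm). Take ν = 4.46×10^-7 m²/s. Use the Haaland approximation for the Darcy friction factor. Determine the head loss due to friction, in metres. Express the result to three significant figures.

h_f ≈ 4.92 m

V = 4Q/(πD²) = 4·0.585/(π·0.589²) = 2.147 m/s
Re = VD/ν = 2.147·0.589/4.46×10^-7 = 2.84×10^6 → turbulent
ε/D = 0.60/589 = 0.00102
Haaland: f = 0.01986
h_f = f(L/D)V²/(2g) = 0.01986·(621/0.589)·2.147²/(2·9.81) = 4.919 m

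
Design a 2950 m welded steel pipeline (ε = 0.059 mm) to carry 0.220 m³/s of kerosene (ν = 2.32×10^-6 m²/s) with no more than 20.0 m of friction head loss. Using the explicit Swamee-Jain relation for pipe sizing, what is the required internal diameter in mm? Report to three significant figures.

D ≈ 398 mm

Swamee-Jain (Type III): D = 0.66·[ε^1.25·(LQ²/(gh_f))^4.75 + ν·Q^9.4·(L/(gh_f))^5.2]^0.04
LQ²/(gh_f) = 0.7277; L/(gh_f) = 15.04
Term 1 = ε^1.25·(…)^4.75 = 1.14×10^-6; Term 2 = ν·Q^9.4·(…)^5.2 = 2.02×10^-6
D = 0.66·(1.14×10^-6 + 2.02×10^-6)^0.04 = 0.3977 m = 398 mm
Check: V = 1.77 m/s, Re = 3.04×10^5, f = 0.01585, h_f = 18.8 m ≈ 20.0 m ✓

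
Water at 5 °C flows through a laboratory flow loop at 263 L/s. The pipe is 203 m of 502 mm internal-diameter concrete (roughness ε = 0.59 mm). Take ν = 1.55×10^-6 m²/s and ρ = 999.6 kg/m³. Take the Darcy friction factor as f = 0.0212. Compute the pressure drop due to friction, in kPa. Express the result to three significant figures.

V = 4Q/(πD²) = 4·0.263/(π·0.502²) = 1.329 m/s
h_f = f(L/D)V²/(2g) = 0.02120·(203/0.502)·1.329²/(2·9.81) = 0.7715 m
Δp = ρg·h_f = 999.6·9.81·0.7715 = 7.566 kPa

Δp ≈ 7.57 kPa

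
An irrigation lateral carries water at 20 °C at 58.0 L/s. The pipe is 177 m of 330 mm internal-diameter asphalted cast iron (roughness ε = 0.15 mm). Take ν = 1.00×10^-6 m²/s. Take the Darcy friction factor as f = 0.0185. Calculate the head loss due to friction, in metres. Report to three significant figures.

V = 4Q/(πD²) = 4·0.0580/(π·0.330²) = 0.6781 m/s
h_f = f(L/D)V²/(2g) = 0.01850·(177/0.330)·0.6781²/(2·9.81) = 0.2326 m

h_f ≈ 0.233 m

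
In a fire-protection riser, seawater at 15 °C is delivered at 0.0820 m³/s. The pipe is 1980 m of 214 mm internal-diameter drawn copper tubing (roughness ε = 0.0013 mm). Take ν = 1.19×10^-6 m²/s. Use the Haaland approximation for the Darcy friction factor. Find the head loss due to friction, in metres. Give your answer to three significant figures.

V = 4Q/(πD²) = 4·0.0820/(π·0.214²) = 2.280 m/s
Re = VD/ν = 2.280·0.214/1.19×10^-6 = 4.10×10^5 → turbulent
ε/D = 0.0013/214 = 6.07×10^-6
Haaland: f = 0.01360
h_f = f(L/D)V²/(2g) = 0.01360·(1980/0.214)·2.280²/(2·9.81) = 33.33 m

h_f ≈ 33.3 m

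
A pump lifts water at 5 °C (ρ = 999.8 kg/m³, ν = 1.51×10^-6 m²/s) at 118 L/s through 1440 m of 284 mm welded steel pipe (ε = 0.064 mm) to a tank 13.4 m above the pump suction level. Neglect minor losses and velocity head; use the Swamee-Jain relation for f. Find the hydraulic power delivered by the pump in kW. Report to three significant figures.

P_hyd ≈ 32.4 kW

V = 4Q/(πD²) = 1.863 m/s; Re = 3.50×10^5; ε/D = 2.25×10^-4; f = 0.01625
h_f = f(L/D)V²/2g = 14.57 m
Total head H = z + h_f = 13.4 + 14.57 = 27.97 m
P_hyd = ρgQH = 999.8·9.81·0.118·27.97 = 32.37 kW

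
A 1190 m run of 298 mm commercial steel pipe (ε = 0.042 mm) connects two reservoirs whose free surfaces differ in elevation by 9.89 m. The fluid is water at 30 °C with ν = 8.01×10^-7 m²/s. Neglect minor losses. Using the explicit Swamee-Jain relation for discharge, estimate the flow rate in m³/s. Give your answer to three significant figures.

Swamee-Jain (Type II): Q = -0.965·√(gD⁵h_f/L)·ln[ε/(3.7D) + √(3.17ν²L/(gD³h_f))]
√(gD⁵h_f/L) = √(9.81·0.298⁵·9.89/1190) = 0.01384
ε/(3.7D) = 3.81×10^-5; √(3.17ν²L/(gD³h_f)) = 3.07×10^-5
Q = -0.965·0.01384·ln(6.879×10^-5) = 0.1280 m³/s
Check: V = 1.84 m/s, Re = 6.83×10^5, f = 0.01449, h_f = 9.94 m ≈ 9.89 m ✓

Q ≈ 0.128 m³/s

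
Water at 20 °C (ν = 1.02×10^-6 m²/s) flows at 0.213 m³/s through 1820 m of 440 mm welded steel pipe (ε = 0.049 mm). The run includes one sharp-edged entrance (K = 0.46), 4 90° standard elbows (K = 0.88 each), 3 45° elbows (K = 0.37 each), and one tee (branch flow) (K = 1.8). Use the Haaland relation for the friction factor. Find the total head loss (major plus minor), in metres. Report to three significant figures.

V = 4Q/(πD²) = 1.401 m/s; V²/2g = 0.1000 m
Re = 6.04×10^5, ε/D = 1.11×10^-4 → f = 0.01410 (Haaland)
Major: h_f = f(L/D)·V²/2g = 0.01410·4136·0.1000 = 5.835 m
Minor: ΣK = 6.89; h_m = ΣK·V²/2g = 0.6891 m
Total H_L = 5.835 + 0.6891 = 6.524 m

H_L ≈ 6.52 m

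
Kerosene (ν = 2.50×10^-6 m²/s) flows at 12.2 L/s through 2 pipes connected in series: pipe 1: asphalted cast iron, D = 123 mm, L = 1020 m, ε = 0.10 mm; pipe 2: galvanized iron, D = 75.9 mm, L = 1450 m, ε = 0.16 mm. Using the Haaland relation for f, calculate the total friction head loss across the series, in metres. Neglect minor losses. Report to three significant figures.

H ≈ 191 m

Pipe 1: V = 1.027 m/s, Re = 5.05×10^4, ε/D = 8.13×10^-4, f = 0.02316, h_1 = f(L/D)V²/2g = 10.32 m
Pipe 2: V = 2.696 m/s, Re = 8.19×10^4, ε/D = 0.00211, f = 0.02556, h_2 = f(L/D)V²/2g = 180.9 m
Series → Q common, losses add: H = Σh = 191.2 m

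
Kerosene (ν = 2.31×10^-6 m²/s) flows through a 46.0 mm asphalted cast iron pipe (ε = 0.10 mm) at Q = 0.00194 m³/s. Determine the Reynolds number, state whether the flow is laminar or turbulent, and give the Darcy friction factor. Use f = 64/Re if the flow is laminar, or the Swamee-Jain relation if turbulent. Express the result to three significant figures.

V = 4Q/(πD²) = 1.167 m/s
Re = VD/ν = 1.167·0.0460/2.31×10^-6 = 2.32×10^4
Re > 4000 → turbulent; ε/D = 0.00217
Swamee-Jain: f = 0.02975

Re ≈ 2.32×10^4; turbulent; f ≈ 0.0298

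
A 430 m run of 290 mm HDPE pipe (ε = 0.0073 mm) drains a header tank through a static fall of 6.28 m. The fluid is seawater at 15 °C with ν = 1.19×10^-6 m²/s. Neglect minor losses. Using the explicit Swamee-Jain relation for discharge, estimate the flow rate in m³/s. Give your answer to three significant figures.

Q ≈ 0.166 m³/s

Swamee-Jain (Type II): Q = -0.965·√(gD⁵h_f/L)·ln[ε/(3.7D) + √(3.17ν²L/(gD³h_f))]
√(gD⁵h_f/L) = √(9.81·0.290⁵·6.28/430) = 0.01714
ε/(3.7D) = 6.80×10^-6; √(3.17ν²L/(gD³h_f)) = 3.58×10^-5
Q = -0.965·0.01714·ln(4.265×10^-5) = 0.1665 m³/s
Check: V = 2.52 m/s, Re = 6.14×10^5, f = 0.01307, h_f = 6.27 m ≈ 6.28 m ✓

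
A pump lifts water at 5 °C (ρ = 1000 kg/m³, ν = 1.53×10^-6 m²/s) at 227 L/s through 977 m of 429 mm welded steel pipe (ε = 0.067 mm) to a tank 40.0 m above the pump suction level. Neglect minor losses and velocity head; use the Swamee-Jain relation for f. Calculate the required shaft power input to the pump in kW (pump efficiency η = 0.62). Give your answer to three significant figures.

V = 4Q/(πD²) = 1.570 m/s; Re = 4.40×10^5; ε/D = 1.56×10^-4; f = 0.01527
h_f = f(L/D)V²/2g = 4.373 m
Total head H = z + h_f = 40.0 + 4.373 = 44.37 m
P_hyd = ρgQH = 1000·9.81·0.227·44.37 = 98.81 kW
P_shaft = P_hyd/η = 98.81/0.62 = 159.4 kW

P_shaft ≈ 159 kW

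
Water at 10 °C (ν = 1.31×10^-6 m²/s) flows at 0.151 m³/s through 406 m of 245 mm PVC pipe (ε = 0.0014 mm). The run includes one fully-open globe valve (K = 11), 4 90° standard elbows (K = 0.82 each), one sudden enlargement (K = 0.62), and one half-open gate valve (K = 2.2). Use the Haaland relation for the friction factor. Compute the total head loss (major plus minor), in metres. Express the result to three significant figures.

V = 4Q/(πD²) = 3.203 m/s; V²/2g = 0.5229 m
Re = 5.99×10^5, ε/D = 5.71×10^-6 → f = 0.01272 (Haaland)
Major: h_f = f(L/D)·V²/2g = 0.01272·1657·0.5229 = 11.02 m
Minor: ΣK = 17.1; h_m = ΣK·V²/2g = 8.941 m
Total H_L = 11.02 + 8.941 = 19.97 m

H_L ≈ 20.0 m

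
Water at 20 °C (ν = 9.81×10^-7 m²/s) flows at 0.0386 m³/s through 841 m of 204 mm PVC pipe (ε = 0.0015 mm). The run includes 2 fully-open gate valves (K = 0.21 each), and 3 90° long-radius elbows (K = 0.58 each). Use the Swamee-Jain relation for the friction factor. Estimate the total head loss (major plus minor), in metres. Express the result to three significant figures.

V = 4Q/(πD²) = 1.181 m/s; V²/2g = 0.07108 m
Re = 2.46×10^5, ε/D = 7.35×10^-6 → f = 0.01501 (Swamee-Jain)
Major: h_f = f(L/D)·V²/2g = 0.01501·4123·0.07108 = 4.397 m
Minor: ΣK = 2.16; h_m = ΣK·V²/2g = 0.1535 m
Total H_L = 4.397 + 0.1535 = 4.551 m

H_L ≈ 4.55 m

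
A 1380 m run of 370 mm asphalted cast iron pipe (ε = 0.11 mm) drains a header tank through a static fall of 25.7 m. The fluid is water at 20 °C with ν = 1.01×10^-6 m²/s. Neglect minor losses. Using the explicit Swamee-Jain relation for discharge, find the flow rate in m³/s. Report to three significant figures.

Q ≈ 0.317 m³/s

Swamee-Jain (Type II): Q = -0.965·√(gD⁵h_f/L)·ln[ε/(3.7D) + √(3.17ν²L/(gD³h_f))]
√(gD⁵h_f/L) = √(9.81·0.370⁵·25.7/1380) = 0.03559
ε/(3.7D) = 8.04×10^-5; √(3.17ν²L/(gD³h_f)) = 1.87×10^-5
Q = -0.965·0.03559·ln(9.904×10^-5) = 0.3167 m³/s
Check: V = 2.95 m/s, Re = 1.08×10^6, f = 0.01568, h_f = 25.9 m ≈ 25.7 m ✓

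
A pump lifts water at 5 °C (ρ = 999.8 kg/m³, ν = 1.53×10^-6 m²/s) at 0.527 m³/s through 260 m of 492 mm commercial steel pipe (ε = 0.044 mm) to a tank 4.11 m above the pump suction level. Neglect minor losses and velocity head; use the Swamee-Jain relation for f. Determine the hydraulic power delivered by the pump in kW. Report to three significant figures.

V = 4Q/(πD²) = 2.772 m/s; Re = 8.91×10^5; ε/D = 8.94×10^-5; f = 0.01349
h_f = f(L/D)V²/2g = 2.791 m
Total head H = z + h_f = 4.11 + 2.791 = 6.901 m
P_hyd = ρgQH = 999.8·9.81·0.527·6.901 = 35.67 kW

P_hyd ≈ 35.7 kW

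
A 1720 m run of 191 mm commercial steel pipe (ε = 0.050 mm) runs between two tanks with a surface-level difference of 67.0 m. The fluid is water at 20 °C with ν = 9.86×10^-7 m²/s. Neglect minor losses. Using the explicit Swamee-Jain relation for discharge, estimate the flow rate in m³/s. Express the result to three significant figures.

Q ≈ 0.0872 m³/s

Swamee-Jain (Type II): Q = -0.965·√(gD⁵h_f/L)·ln[ε/(3.7D) + √(3.17ν²L/(gD³h_f))]
√(gD⁵h_f/L) = √(9.81·0.191⁵·67.0/1720) = 0.009856
ε/(3.7D) = 7.08×10^-5; √(3.17ν²L/(gD³h_f)) = 3.40×10^-5
Q = -0.965·0.009856·ln(1.048×10^-4) = 0.08715 m³/s
Check: V = 3.04 m/s, Re = 5.89×10^5, f = 0.01587, h_f = 67.4 m ≈ 67.0 m ✓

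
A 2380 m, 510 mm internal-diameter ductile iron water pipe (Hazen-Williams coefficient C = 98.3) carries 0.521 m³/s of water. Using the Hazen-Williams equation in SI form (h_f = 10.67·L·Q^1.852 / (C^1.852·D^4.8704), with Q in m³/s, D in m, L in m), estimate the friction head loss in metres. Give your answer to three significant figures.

h_f = 10.67·2380·0.521^1.852 / (98.3^1.852·0.510^4.8704) = 41.15 m

h_f ≈ 41.1 m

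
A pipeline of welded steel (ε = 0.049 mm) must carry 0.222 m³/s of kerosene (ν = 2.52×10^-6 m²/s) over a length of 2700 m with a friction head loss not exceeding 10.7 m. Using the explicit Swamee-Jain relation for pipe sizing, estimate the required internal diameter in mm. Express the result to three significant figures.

D ≈ 445 mm

Swamee-Jain (Type III): D = 0.66·[ε^1.25·(LQ²/(gh_f))^4.75 + ν·Q^9.4·(L/(gh_f))^5.2]^0.04
LQ²/(gh_f) = 1.268; L/(gh_f) = 25.72
Term 1 = ε^1.25·(…)^4.75 = 1.26×10^-5; Term 2 = ν·Q^9.4·(…)^5.2 = 3.90×10^-5
D = 0.66·(1.26×10^-5 + 3.90×10^-5)^0.04 = 0.4447 m = 445 mm
Check: V = 1.43 m/s, Re = 2.52×10^5, f = 0.01591, h_f = 10.1 m ≈ 10.7 m ✓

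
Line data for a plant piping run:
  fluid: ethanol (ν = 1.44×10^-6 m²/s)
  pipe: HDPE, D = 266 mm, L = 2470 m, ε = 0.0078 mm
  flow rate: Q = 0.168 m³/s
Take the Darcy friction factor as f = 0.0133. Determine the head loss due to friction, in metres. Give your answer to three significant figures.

h_f ≈ 57.5 m

V = 4Q/(πD²) = 4·0.168/(π·0.266²) = 3.023 m/s
h_f = f(L/D)V²/(2g) = 0.01330·(2470/0.266)·3.023²/(2·9.81) = 57.53 m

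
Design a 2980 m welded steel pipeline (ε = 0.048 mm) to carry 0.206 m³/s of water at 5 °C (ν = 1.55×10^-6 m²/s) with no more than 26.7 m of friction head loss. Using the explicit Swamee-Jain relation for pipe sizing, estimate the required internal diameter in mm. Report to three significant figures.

Swamee-Jain (Type III): D = 0.66·[ε^1.25·(LQ²/(gh_f))^4.75 + ν·Q^9.4·(L/(gh_f))^5.2]^0.04
LQ²/(gh_f) = 0.4828; L/(gh_f) = 11.38
Term 1 = ε^1.25·(…)^4.75 = 1.26×10^-7; Term 2 = ν·Q^9.4·(…)^5.2 = 1.71×10^-7
D = 0.66·(1.26×10^-7 + 1.71×10^-7)^0.04 = 0.3618 m = 362 mm
Check: V = 2.00 m/s, Re = 4.68×10^5, f = 0.01494, h_f = 25.2 m ≈ 26.7 m ✓

D ≈ 362 mm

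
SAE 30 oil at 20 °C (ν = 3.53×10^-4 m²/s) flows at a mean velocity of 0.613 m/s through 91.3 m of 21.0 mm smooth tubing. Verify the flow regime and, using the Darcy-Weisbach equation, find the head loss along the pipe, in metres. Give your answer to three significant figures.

h_f ≈ 146 m

Re = VD/ν = 0.613·0.02100/3.53×10^-4 = 36.5 → laminar (Re < 2300)
f = 64/Re = 1.755
h_f = f(L/D)V²/(2g) = 1.755·(91.3/0.02100)·0.613²/(2·9.81) = 146.1 m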